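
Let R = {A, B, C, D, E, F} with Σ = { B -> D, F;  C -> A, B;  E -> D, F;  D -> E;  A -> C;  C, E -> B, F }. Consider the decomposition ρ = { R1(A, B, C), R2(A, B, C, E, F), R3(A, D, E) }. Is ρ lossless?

Chase test. Columns are A, B, C, D, E, F; row i has aⱼ where attribute j ∈ Ri, else bᵢⱼ.
Initial tableau (one row per fragment):
  row 1: a1 a2 a3 b14 b15 b16
  row 2: a1 a2 a3 b24 a5 a6
  row 3: a1 b32 b33 a4 a5 b36
Rows 1 and 2 agree on B; apply B→D, F and equate their D, F entries.
Rows 2 and 3 agree on E; apply E→D, F and equate their D, F entries.
Rows 1 and 2 agree on D; apply D→E and equate their E entries.
Rows 1 and 3 agree on A; apply A→C and equate their C entries.
Rows 1 and 3 agree on C, E; apply C, E→B, F and equate their B, F entries.
Row 1 is now all distinguished symbols — the join is lossless.

Yes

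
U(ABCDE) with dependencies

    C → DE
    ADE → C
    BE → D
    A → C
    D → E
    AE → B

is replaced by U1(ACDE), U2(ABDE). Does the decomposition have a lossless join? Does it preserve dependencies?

Lossless test: (ADE)⁺ = {ABCDE}, which contains all of one fragment — lossless.
Dependency preservation: every FD's attributes lie within a single fragment, so each can be enforced locally — preserved.

lossless and dependency-preserving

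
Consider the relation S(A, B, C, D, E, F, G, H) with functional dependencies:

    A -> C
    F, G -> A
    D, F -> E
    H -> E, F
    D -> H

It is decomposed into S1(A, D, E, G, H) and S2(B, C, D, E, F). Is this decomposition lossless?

No

Common attributes: S1 ∩ S2 = {D, E}.
Closure of {D, E}: D → H applies, adding H; H → E, F applies, adding F. So (D, E)⁺ = {D, E, F, H}.
The closure contains neither all of S1 = {A, D, E, G, H} nor all of S2 = {B, C, D, E, F}, so the common attributes are not a superkey of either fragment. The join is lossy.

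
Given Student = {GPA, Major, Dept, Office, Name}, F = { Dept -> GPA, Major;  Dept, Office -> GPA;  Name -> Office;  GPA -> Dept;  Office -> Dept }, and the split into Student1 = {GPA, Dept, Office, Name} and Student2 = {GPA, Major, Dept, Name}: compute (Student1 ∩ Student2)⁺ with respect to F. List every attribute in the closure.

Student1 ∩ Student2 = {GPA, Dept, Name}.
Dept → GPA, Major applies, adding Major
Name → Office applies, adding Office
Closure: {GPA, Major, Dept, Office, Name}.

GPA, Major, Dept, Office, Name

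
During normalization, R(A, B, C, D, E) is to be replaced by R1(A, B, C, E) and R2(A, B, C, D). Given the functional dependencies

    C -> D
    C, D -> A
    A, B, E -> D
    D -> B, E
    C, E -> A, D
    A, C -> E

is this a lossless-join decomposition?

Common attributes: R1 ∩ R2 = {A, B, C}.
Closure of {A, B, C}: C → D applies, adding D; D → B, E applies, adding E. So (A, B, C)⁺ = {A, B, C, D, E}.
This closure contains every attribute of R1, so R1 ∩ R2 → R1. The join is lossless.

Yes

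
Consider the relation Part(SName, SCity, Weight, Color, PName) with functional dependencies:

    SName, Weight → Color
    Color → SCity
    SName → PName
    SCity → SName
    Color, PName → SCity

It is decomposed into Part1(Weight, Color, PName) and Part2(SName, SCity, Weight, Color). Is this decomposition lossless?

Common attributes: Part1 ∩ Part2 = {Weight, Color}.
Closure of {Weight, Color}: Color → SCity applies, adding SCity; SCity → SName applies, adding SName; SName → PName applies, adding PName. So (Weight, Color)⁺ = {SName, SCity, Weight, Color, PName}.
This closure contains every attribute of Part1, so Part1 ∩ Part2 → Part1. The join is lossless.

Yes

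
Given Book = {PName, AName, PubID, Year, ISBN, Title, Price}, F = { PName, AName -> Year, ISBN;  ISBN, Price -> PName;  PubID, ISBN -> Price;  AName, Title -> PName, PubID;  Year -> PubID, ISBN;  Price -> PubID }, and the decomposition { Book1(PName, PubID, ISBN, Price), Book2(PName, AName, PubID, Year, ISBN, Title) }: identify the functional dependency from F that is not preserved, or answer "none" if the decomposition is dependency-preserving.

none

PName, AName → Year, ISBN lies within Book2.
ISBN, Price → PName lies within Book1.
PubID, ISBN → Price lies within Book1.
AName, Title → PName, PubID lies within Book2.
Year → PubID, ISBN lies within Book2.
Price → PubID lies within Book1.
Every dependency is enforceable on the fragments, so the decomposition is dependency-preserving.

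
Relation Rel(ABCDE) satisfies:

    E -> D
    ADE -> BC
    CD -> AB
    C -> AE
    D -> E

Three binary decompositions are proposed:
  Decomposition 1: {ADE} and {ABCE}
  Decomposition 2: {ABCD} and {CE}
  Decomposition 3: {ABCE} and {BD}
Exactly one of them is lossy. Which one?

Decomposition 1: common = {AE}, closure = {ABCDE} → lossless.
Decomposition 2: common = {C}, closure = {ABCDE} → lossless.
Decomposition 3: common = {B}, closure = {B} → lossy.

Decomposition 3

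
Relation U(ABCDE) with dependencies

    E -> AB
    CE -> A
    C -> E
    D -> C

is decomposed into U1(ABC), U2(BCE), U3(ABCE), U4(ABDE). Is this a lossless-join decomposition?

Chase test. Columns are ABCDE; row i has aⱼ where attribute j ∈ Ui, else bᵢⱼ.
Initial tableau (one row per fragment):
  row 1: a1 a2 a3 b14 b15
  row 2: b21 a2 a3 b24 a5
  row 3: a1 a2 a3 b34 a5
  row 4: a1 a2 b43 a4 a5
Rows 2 and 3 agree on E; apply E→AB and equate their AB entries.
Rows 1 and 2 agree on C; apply C→E and equate their E entries.
No row becomes fully distinguished — the join is lossy.

No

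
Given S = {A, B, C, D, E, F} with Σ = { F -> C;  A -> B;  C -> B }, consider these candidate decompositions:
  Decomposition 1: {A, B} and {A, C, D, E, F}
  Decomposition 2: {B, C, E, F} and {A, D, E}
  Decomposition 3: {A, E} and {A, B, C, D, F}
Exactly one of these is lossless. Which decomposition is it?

Decomposition 1: common = {A}, closure = {A, B} → lossless.
Decomposition 2: common = {E}, closure = {E} → lossy.
Decomposition 3: common = {A}, closure = {A, B} → lossy.

Decomposition 1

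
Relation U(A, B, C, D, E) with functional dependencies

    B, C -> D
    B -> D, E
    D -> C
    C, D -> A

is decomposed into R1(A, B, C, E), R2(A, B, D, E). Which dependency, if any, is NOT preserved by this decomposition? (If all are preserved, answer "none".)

D -> C

Check D → C: no single fragment contains all of {C, D}, and the restricted closure of {D} across the fragments never reaches {C}.
B, C → D is preserved.
B → D, E is preserved.
C, D → A is preserved.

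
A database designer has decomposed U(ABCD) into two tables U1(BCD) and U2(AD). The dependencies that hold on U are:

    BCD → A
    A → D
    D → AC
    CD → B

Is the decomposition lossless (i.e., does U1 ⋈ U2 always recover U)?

Yes

Common attributes: U1 ∩ U2 = {D}.
Closure of {D}: D → AC applies, adding AC; CD → B applies, adding B. So (D)⁺ = {ABCD}.
This closure contains every attribute of U1, so U1 ∩ U2 → U1. The join is lossless.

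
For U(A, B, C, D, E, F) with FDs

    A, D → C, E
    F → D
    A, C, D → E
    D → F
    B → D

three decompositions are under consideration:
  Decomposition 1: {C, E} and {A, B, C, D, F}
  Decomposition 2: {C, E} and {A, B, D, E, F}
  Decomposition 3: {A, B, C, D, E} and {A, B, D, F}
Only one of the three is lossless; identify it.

Decomposition 3

Decomposition 1: common = {C}, closure = {C} → lossy.
Decomposition 2: common = {E}, closure = {E} → lossy.
Decomposition 3: common = {A, B, D}, closure = {A, B, C, D, E, F} → lossless.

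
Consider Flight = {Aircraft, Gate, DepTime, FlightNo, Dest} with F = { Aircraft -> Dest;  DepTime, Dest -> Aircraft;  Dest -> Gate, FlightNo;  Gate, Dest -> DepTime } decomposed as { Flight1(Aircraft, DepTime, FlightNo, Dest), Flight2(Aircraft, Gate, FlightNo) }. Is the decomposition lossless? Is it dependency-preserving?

lossless and dependency-preserving

Lossless test: (Aircraft, FlightNo)⁺ = {Aircraft, Gate, DepTime, FlightNo, Dest}, which contains all of one fragment — lossless.
Dependency preservation: Dest → Gate, FlightNo; Gate, Dest → DepTime are not contained in any single fragment, but the restricted closure of each left-hand side across the fragments still reaches the right-hand side; the remaining FDs each lie inside some fragment. All dependencies are preserved.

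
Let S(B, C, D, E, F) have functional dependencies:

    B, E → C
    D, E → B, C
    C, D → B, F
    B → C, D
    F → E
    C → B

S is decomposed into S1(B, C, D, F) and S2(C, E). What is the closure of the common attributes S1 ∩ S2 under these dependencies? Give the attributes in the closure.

S1 ∩ S2 = {C}.
C → B applies, adding B
B → C, D applies, adding D
C, D → B, F applies, adding F
F → E applies, adding E
Closure: {B, C, D, E, F}.

B, C, D, E, F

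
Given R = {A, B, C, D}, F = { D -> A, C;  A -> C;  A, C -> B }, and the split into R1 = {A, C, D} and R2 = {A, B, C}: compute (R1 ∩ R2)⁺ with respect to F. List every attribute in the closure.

R1 ∩ R2 = {A, C}.
A, C → B applies, adding B
Closure: {A, B, C}.

A, B, C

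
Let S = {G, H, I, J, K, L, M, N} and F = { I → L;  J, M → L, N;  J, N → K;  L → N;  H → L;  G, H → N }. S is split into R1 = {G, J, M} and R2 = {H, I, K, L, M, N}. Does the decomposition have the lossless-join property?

No

Common attributes: R1 ∩ R2 = {M}.
No dependency enlarges {M}, so (M)⁺ = {M}.
The closure contains neither all of R1 = {G, J, M} nor all of R2 = {H, I, K, L, M, N}, so the common attributes are not a superkey of either fragment. The join is lossy.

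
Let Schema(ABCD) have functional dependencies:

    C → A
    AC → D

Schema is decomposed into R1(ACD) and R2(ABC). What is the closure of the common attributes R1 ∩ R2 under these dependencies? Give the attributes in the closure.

ACD

R1 ∩ R2 = {AC}.
AC → D applies, adding D
Closure: {ACD}.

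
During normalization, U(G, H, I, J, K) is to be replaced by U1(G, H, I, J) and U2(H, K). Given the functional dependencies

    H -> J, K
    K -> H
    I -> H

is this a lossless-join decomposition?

Yes

Common attributes: U1 ∩ U2 = {H}.
Closure of {H}: H → J, K applies, adding J, K. So (H)⁺ = {H, J, K}.
This closure contains every attribute of U2, so U1 ∩ U2 → U2. The join is lossless.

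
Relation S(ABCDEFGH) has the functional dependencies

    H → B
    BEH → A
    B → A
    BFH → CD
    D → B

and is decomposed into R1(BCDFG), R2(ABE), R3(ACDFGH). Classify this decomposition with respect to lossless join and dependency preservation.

Lossless test (chase): Rows 1 and 2 agree on B; apply B→A and equate their A entries. Rows 1 and 3 agree on D; apply D→B and equate their B entries. No row becomes fully distinguished — the join is lossy.
Dependency preservation: the restricted closure of {H} across the fragments never reaches {B}, so H → B cannot be enforced without a join — not preserved.

lossy and not dependency-preserving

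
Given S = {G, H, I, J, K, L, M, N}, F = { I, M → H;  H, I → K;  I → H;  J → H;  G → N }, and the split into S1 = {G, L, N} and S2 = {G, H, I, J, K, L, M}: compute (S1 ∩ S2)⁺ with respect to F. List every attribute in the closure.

S1 ∩ S2 = {G, L}.
G → N applies, adding N
Closure: {G, L, N}.

G, L, N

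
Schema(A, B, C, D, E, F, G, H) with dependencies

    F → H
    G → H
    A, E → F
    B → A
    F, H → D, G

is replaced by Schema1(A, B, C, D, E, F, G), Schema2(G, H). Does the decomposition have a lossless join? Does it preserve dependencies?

Lossless test: (G)⁺ = {G, H}, which contains all of one fragment — lossless.
Dependency preservation: F → H; F, H → D, G are not contained in any single fragment, but the restricted closure of each left-hand side across the fragments still reaches the right-hand side; the remaining FDs each lie inside some fragment. All dependencies are preserved.

lossless and dependency-preserving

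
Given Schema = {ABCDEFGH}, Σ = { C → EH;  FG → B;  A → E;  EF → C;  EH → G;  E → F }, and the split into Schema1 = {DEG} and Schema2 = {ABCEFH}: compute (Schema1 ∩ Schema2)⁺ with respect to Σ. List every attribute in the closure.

BCEFGH

Schema1 ∩ Schema2 = {E}.
E → F applies, adding F
EF → C applies, adding C
C → EH applies, adding H
EH → G applies, adding G
FG → B applies, adding B
Closure: {BCEFGH}.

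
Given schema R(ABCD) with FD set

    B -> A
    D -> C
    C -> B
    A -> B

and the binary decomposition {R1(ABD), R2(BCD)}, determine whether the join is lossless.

Yes

Common attributes: R1 ∩ R2 = {BD}.
Closure of {BD}: B → A applies, adding A; D → C applies, adding C. So (BD)⁺ = {ABCD}.
This closure contains every attribute of R1, so R1 ∩ R2 → R1. The join is lossless.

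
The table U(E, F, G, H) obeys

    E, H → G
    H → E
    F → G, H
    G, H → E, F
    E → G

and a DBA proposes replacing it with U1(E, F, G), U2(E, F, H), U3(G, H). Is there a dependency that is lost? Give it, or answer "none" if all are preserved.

E, H → G: restricted closure across fragments reaches G.
H → E lies within U2.
F → G, H: restricted closure across fragments reaches G, H.
G, H → E, F: restricted closure across fragments reaches E, F.
E → G lies within U1.
Every dependency is enforceable on the fragments, so the decomposition is dependency-preserving.

none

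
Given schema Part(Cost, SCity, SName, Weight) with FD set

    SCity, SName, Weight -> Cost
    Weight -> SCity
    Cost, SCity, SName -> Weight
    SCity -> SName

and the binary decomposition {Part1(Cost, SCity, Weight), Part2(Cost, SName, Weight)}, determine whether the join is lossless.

Common attributes: Part1 ∩ Part2 = {Cost, Weight}.
Closure of {Cost, Weight}: Weight → SCity applies, adding SCity; SCity → SName applies, adding SName. So (Cost, Weight)⁺ = {Cost, SCity, SName, Weight}.
This closure contains every attribute of Part1, so Part1 ∩ Part2 → Part1. The join is lossless.

Yes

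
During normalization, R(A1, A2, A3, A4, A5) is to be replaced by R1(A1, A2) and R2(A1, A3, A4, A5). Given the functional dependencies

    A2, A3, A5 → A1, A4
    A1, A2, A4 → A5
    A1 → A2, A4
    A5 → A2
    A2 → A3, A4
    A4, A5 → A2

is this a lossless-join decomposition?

Common attributes: R1 ∩ R2 = {A1}.
Closure of {A1}: A1 → A2, A4 applies, adding A2, A4; A2 → A3, A4 applies, adding A3; A1, A2, A4 → A5 applies, adding A5. So (A1)⁺ = {A1, A2, A3, A4, A5}.
This closure contains every attribute of R1, so R1 ∩ R2 → R1. The join is lossless.

Yes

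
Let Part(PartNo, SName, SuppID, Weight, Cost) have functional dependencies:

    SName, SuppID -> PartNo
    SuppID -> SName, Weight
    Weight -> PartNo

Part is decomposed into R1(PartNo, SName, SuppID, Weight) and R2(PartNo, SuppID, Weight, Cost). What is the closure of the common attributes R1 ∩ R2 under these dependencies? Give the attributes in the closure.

R1 ∩ R2 = {PartNo, SuppID, Weight}.
SuppID → SName, Weight applies, adding SName
Closure: {PartNo, SName, SuppID, Weight}.

PartNo, SName, SuppID, Weight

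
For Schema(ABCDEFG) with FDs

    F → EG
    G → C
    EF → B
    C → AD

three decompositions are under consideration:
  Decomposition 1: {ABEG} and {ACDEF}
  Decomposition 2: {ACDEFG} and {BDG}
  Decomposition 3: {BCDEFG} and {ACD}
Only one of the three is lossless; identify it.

Decomposition 1: common = {AE}, closure = {AE} → lossy.
Decomposition 2: common = {DG}, closure = {ACDG} → lossy.
Decomposition 3: common = {CD}, closure = {ACD} → lossless.

Decomposition 3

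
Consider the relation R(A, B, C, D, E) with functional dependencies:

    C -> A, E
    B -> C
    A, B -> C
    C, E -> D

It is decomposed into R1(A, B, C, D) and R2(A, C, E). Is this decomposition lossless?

Yes

Common attributes: R1 ∩ R2 = {A, C}.
Closure of {A, C}: C → A, E applies, adding E; C, E → D applies, adding D. So (A, C)⁺ = {A, C, D, E}.
This closure contains every attribute of R2, so R1 ∩ R2 → R2. The join is lossless.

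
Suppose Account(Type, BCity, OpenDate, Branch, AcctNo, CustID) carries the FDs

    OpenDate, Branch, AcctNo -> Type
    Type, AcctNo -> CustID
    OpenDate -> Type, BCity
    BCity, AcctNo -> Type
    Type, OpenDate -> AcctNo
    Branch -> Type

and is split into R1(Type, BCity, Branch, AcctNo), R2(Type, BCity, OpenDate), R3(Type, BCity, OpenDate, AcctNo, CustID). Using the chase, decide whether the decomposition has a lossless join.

Chase test. Columns are Type, BCity, OpenDate, Branch, AcctNo, CustID; row i has aⱼ where attribute j ∈ Ri, else bᵢⱼ.
Initial tableau (one row per fragment):
  row 1: a1 a2 b13 a4 a5 b16
  row 2: a1 a2 a3 b24 b25 b26
  row 3: a1 a2 a3 b34 a5 a6
Rows 1 and 3 agree on Type, AcctNo; apply Type, AcctNo→CustID and equate their CustID entries.
Rows 2 and 3 agree on Type, OpenDate; apply Type, OpenDate→AcctNo and equate their AcctNo entries.
Rows 1 and 2 agree on Type, AcctNo; apply Type, AcctNo→CustID and equate their CustID entries.
No row becomes fully distinguished — the join is lossy.

No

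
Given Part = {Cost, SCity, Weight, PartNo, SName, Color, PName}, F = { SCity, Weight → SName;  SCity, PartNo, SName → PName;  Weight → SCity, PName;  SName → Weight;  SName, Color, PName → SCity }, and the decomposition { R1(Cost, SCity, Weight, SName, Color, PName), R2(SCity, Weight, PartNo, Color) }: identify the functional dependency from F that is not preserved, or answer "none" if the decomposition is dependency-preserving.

none

SCity, Weight → SName lies within R1.
SCity, PartNo, SName → PName: restricted closure across fragments reaches PName.
Weight → SCity, PName lies within R1.
SName → Weight lies within R1.
SName, Color, PName → SCity lies within R1.
Every dependency is enforceable on the fragments, so the decomposition is dependency-preserving.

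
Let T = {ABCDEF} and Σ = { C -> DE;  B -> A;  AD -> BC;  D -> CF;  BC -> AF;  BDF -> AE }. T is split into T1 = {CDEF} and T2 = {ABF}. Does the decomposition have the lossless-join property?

No

Common attributes: T1 ∩ T2 = {F}.
No dependency enlarges {F}, so (F)⁺ = {F}.
The closure contains neither all of T1 = {CDEF} nor all of T2 = {ABF}, so the common attributes are not a superkey of either fragment. The join is lossy.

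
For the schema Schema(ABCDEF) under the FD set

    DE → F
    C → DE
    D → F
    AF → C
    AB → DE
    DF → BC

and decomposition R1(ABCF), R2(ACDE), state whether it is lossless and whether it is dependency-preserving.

Lossless test: (AC)⁺ = {ABCDEF}, which contains all of one fragment — lossless.
Dependency preservation: DE → F; D → F; AB → DE; DF → BC are not contained in any single fragment, but the restricted closure of each left-hand side across the fragments still reaches the right-hand side; the remaining FDs each lie inside some fragment. All dependencies are preserved.

lossless and dependency-preserving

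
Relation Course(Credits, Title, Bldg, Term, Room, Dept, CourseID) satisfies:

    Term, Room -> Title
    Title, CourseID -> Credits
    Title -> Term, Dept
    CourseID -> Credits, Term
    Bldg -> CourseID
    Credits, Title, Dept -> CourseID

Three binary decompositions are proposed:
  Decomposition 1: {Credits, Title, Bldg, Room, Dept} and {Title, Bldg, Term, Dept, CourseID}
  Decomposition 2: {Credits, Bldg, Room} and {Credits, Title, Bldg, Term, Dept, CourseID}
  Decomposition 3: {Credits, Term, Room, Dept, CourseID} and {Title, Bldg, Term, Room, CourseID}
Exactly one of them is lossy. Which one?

Decomposition 2

Decomposition 1: common = {Title, Bldg, Dept}, closure = {Credits, Title, Bldg, Term, Dept, CourseID} → lossless.
Decomposition 2: common = {Credits, Bldg}, closure = {Credits, Bldg, Term, CourseID} → lossy.
Decomposition 3: common = {Term, Room, CourseID}, closure = {Credits, Title, Term, Room, Dept, CourseID} → lossless.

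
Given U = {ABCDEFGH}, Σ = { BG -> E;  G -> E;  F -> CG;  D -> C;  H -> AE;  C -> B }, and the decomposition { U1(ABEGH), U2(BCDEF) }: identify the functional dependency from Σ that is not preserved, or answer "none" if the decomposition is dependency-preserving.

Check F → CG: no single fragment contains all of {CFG}, and the restricted closure of {F} across the fragments never reaches {CG}.
BG → E is preserved.
G → E is preserved.
D → C is preserved.
H → AE is preserved.
C → B is preserved.

F -> CG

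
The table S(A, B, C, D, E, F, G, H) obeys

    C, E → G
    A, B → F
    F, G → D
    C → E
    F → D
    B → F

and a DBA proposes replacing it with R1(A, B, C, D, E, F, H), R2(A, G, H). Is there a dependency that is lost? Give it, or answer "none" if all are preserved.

Check C, E → G: no single fragment contains all of {C, E, G}, and the restricted closure of {C, E} across the fragments never reaches {G}.
A, B → F is preserved.
F, G → D is preserved.
C → E is preserved.
F → D is preserved.
B → F is preserved.

C, E → G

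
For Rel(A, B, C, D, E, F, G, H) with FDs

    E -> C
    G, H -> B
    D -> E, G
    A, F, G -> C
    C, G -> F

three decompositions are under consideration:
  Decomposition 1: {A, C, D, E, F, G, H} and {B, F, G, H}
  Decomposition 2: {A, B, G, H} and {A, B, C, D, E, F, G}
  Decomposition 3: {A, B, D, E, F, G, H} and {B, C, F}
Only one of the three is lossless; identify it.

Decomposition 1: common = {F, G, H}, closure = {B, F, G, H} → lossless.
Decomposition 2: common = {A, B, G}, closure = {A, B, G} → lossy.
Decomposition 3: common = {B, F}, closure = {B, F} → lossy.

Decomposition 1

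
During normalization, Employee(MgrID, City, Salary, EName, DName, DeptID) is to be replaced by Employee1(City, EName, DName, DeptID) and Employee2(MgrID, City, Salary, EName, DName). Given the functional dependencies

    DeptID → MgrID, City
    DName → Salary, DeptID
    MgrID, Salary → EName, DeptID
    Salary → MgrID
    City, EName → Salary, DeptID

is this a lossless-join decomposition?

Yes

Common attributes: Employee1 ∩ Employee2 = {City, EName, DName}.
Closure of {City, EName, DName}: DName → Salary, DeptID applies, adding Salary, DeptID; Salary → MgrID applies, adding MgrID. So (City, EName, DName)⁺ = {MgrID, City, Salary, EName, DName, DeptID}.
This closure contains every attribute of Employee1, so Employee1 ∩ Employee2 → Employee1. The join is lossless.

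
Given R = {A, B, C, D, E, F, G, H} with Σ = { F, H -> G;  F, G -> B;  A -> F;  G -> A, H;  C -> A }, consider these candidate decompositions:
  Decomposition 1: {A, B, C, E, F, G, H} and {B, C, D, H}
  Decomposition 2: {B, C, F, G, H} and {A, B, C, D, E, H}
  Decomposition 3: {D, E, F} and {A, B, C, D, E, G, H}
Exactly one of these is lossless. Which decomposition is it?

Decomposition 2

Decomposition 1: common = {B, C, H}, closure = {A, B, C, F, G, H} → lossy.
Decomposition 2: common = {B, C, H}, closure = {A, B, C, F, G, H} → lossless.
Decomposition 3: common = {D, E}, closure = {D, E} → lossy.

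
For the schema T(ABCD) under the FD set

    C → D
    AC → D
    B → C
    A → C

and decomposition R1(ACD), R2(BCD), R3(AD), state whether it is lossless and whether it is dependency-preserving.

lossy but dependency-preserving

Lossless test (chase): Rows 1 and 3 agree on A; apply A→C and equate their C entries. No row becomes fully distinguished — the join is lossy.
Dependency preservation: every FD's attributes lie within a single fragment, so each can be enforced locally — preserved.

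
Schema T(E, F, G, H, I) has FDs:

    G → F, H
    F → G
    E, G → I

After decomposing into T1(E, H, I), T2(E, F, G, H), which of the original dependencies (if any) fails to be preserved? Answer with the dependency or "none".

E, G → I

Check E, G → I: no single fragment contains all of {E, G, I}, and the restricted closure of {E, G} across the fragments never reaches {I}.
G → F, H is preserved.
F → G is preserved.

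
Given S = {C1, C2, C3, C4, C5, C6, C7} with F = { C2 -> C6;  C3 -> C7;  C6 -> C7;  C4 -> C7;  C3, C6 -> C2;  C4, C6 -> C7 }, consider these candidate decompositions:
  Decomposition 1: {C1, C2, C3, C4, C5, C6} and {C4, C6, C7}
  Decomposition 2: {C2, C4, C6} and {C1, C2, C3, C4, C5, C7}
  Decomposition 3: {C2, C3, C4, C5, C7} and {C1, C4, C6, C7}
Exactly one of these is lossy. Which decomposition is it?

Decomposition 3

Decomposition 1: common = {C4, C6}, closure = {C4, C6, C7} → lossless.
Decomposition 2: common = {C2, C4}, closure = {C2, C4, C6, C7} → lossless.
Decomposition 3: common = {C4, C7}, closure = {C4, C7} → lossy.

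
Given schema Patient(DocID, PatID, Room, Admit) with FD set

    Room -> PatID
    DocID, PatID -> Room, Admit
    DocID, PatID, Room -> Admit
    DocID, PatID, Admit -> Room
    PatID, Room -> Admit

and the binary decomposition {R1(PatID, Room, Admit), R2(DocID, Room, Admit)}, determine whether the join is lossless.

Yes

Common attributes: R1 ∩ R2 = {Room, Admit}.
Closure of {Room, Admit}: Room → PatID applies, adding PatID. So (Room, Admit)⁺ = {PatID, Room, Admit}.
This closure contains every attribute of R1, so R1 ∩ R2 → R1. The join is lossless.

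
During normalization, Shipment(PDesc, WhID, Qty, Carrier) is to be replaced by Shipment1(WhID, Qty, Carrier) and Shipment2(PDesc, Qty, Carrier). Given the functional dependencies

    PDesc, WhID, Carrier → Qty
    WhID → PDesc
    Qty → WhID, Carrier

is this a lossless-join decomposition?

Yes

Common attributes: Shipment1 ∩ Shipment2 = {Qty, Carrier}.
Closure of {Qty, Carrier}: Qty → WhID, Carrier applies, adding WhID; WhID → PDesc applies, adding PDesc. So (Qty, Carrier)⁺ = {PDesc, WhID, Qty, Carrier}.
This closure contains every attribute of Shipment1, so Shipment1 ∩ Shipment2 → Shipment1. The join is lossless.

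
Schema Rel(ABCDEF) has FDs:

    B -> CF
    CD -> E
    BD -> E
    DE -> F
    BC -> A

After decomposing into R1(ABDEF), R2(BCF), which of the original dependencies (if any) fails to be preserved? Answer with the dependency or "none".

CD -> E

Check CD → E: no single fragment contains all of {CDE}, and the restricted closure of {CD} across the fragments never reaches {E}.
B → CF is preserved.
BD → E is preserved.
DE → F is preserved.
BC → A is preserved.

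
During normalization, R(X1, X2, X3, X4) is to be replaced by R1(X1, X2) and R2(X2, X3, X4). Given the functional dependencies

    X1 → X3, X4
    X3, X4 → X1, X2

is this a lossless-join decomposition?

Common attributes: R1 ∩ R2 = {X2}.
No dependency enlarges {X2}, so (X2)⁺ = {X2}.
The closure contains neither all of R1 = {X1, X2} nor all of R2 = {X2, X3, X4}, so the common attributes are not a superkey of either fragment. The join is lossy.

No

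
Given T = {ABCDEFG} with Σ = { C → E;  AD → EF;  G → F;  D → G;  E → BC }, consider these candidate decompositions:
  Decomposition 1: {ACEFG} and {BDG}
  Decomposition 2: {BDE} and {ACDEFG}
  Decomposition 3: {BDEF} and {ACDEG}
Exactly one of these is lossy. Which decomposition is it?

Decomposition 1: common = {G}, closure = {FG} → lossy.
Decomposition 2: common = {DE}, closure = {BCDEFG} → lossless.
Decomposition 3: common = {DE}, closure = {BCDEFG} → lossless.

Decomposition 1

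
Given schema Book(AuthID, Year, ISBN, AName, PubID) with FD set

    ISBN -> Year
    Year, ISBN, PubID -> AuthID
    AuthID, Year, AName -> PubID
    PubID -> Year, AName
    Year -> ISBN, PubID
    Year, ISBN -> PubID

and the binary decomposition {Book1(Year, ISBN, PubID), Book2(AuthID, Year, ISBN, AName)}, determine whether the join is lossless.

Yes

Common attributes: Book1 ∩ Book2 = {Year, ISBN}.
Closure of {Year, ISBN}: Year → ISBN, PubID applies, adding PubID; Year, ISBN, PubID → AuthID applies, adding AuthID; PubID → Year, AName applies, adding AName. So (Year, ISBN)⁺ = {AuthID, Year, ISBN, AName, PubID}.
This closure contains every attribute of Book1, so Book1 ∩ Book2 → Book1. The join is lossless.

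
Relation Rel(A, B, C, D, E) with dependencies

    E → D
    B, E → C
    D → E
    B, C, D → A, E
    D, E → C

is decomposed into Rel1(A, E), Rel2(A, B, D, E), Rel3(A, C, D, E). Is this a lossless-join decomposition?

Yes

Chase test. Columns are A, B, C, D, E; row i has aⱼ where attribute j ∈ Reli, else bᵢⱼ.
Initial tableau (one row per fragment):
  row 1: a1 b12 b13 b14 a5
  row 2: a1 a2 b23 a4 a5
  row 3: a1 b32 a3 a4 a5
Rows 1 and 2 agree on E; apply E→D and equate their D entries.
Rows 1 and 2 agree on D, E; apply D, E→C and equate their C entries.
Rows 1 and 3 agree on D, E; apply D, E→C and equate their C entries.
Row 2 is now all distinguished symbols — the join is lossless.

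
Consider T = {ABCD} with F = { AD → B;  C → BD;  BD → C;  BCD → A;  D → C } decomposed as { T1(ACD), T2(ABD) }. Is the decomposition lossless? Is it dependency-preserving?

lossless and dependency-preserving

Lossless test: (AD)⁺ = {ABCD}, which contains all of one fragment — lossless.
Dependency preservation: C → BD; BD → C; BCD → A are not contained in any single fragment, but the restricted closure of each left-hand side across the fragments still reaches the right-hand side; the remaining FDs each lie inside some fragment. All dependencies are preserved.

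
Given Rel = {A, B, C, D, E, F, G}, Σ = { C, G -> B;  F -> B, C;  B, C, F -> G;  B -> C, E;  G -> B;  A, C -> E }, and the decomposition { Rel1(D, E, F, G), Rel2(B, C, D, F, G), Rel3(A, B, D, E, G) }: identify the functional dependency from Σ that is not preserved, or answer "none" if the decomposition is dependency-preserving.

A, C -> E

Check A, C → E: no single fragment contains all of {A, C, E}, and the restricted closure of {A, C} across the fragments never reaches {E}.
C, G → B is preserved.
F → B, C is preserved.
B, C, F → G is preserved.
B → C, E is preserved.
G → B is preserved.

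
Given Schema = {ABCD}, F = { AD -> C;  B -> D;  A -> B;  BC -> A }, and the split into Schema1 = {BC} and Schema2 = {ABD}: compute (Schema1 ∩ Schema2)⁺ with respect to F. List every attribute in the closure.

BD

Schema1 ∩ Schema2 = {B}.
B → D applies, adding D
Closure: {BD}.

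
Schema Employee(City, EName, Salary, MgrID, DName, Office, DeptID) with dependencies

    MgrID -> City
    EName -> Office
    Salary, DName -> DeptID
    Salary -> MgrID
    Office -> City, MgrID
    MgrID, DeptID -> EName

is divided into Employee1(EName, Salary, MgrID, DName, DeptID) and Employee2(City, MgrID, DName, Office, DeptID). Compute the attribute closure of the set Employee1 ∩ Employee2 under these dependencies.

Employee1 ∩ Employee2 = {MgrID, DName, DeptID}.
MgrID → City applies, adding City
MgrID, DeptID → EName applies, adding EName
EName → Office applies, adding Office
Closure: {City, EName, MgrID, DName, Office, DeptID}.

City, EName, MgrID, DName, Office, DeptID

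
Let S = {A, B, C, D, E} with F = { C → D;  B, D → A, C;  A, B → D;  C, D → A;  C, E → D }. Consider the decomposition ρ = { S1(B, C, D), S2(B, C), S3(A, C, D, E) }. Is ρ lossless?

Chase test. Columns are A, B, C, D, E; row i has aⱼ where attribute j ∈ Si, else bᵢⱼ.
Initial tableau (one row per fragment):
  row 1: b11 a2 a3 a4 b15
  row 2: b21 a2 a3 b24 b25
  row 3: a1 b32 a3 a4 a5
Rows 1 and 2 agree on C; apply C→D and equate their D entries.
Rows 1 and 2 agree on B, D; apply B, D→A, C and equate their A, C entries.
Rows 1 and 3 agree on C, D; apply C, D→A and equate their A entries.
No row becomes fully distinguished — the join is lossy.

No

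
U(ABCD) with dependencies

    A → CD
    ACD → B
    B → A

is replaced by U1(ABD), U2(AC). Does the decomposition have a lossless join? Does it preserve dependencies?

Lossless test: (A)⁺ = {ABCD}, which contains all of one fragment — lossless.
Dependency preservation: A → CD; ACD → B are not contained in any single fragment, but the restricted closure of each left-hand side across the fragments still reaches the right-hand side; the remaining FDs each lie inside some fragment. All dependencies are preserved.

lossless and dependency-preserving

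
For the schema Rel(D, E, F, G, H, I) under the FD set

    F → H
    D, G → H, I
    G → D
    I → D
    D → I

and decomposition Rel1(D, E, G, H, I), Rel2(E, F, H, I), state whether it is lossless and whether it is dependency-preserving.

Lossless test: (E, H, I)⁺ = {D, E, H, I}, which is a superkey of neither fragment — lossy.
Dependency preservation: every FD's attributes lie within a single fragment, so each can be enforced locally — preserved.

lossy but dependency-preserving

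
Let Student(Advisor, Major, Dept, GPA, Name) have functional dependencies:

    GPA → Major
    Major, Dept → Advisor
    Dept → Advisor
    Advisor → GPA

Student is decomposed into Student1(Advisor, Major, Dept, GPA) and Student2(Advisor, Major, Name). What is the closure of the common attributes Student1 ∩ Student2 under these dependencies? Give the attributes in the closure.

Advisor, Major, GPA

Student1 ∩ Student2 = {Advisor, Major}.
Advisor → GPA applies, adding GPA
Closure: {Advisor, Major, GPA}.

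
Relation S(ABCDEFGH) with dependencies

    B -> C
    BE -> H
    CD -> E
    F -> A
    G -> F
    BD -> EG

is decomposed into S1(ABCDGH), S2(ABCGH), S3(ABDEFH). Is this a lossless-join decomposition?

Chase test. Columns are ABCDEFGH; row i has aⱼ where attribute j ∈ Si, else bᵢⱼ.
Initial tableau (one row per fragment):
  row 1: a1 a2 a3 a4 b15 b16 a7 a8
  row 2: a1 a2 a3 b24 b25 b26 a7 a8
  row 3: a1 a2 b33 a4 a5 a6 b37 a8
Rows 1 and 3 agree on B; apply B→C and equate their C entries.
Rows 1 and 3 agree on CD; apply CD→E and equate their E entries.
Rows 1 and 2 agree on G; apply G→F and equate their F entries.
Rows 1 and 3 agree on BD; apply BD→EG and equate their EG entries.
Rows 1 and 3 agree on G; apply G→F and equate their F entries.
Row 1 is now all distinguished symbols — the join is lossless.

Yes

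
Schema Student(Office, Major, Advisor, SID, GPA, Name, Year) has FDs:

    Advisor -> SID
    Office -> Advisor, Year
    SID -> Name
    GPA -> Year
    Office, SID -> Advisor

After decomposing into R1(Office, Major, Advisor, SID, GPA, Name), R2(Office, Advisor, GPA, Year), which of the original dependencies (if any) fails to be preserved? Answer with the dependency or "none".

none

Advisor → SID lies within R1.
Office → Advisor, Year lies within R2.
SID → Name lies within R1.
GPA → Year lies within R2.
Office, SID → Advisor lies within R1.
Every dependency is enforceable on the fragments, so the decomposition is dependency-preserving.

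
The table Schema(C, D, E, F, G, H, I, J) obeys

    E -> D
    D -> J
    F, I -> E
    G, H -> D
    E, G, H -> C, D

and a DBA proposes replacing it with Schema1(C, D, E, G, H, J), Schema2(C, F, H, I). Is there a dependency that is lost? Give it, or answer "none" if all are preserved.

F, I -> E

Check F, I → E: no single fragment contains all of {E, F, I}, and the restricted closure of {F, I} across the fragments never reaches {E}.
E → D is preserved.
D → J is preserved.
G, H → D is preserved.
E, G, H → C, D is preserved.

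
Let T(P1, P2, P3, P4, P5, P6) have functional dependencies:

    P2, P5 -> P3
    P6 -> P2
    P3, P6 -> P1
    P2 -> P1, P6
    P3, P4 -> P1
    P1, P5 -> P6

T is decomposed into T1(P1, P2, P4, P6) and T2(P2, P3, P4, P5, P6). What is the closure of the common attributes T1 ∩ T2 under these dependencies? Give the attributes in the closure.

T1 ∩ T2 = {P2, P4, P6}.
P2 → P1, P6 applies, adding P1
Closure: {P1, P2, P4, P6}.

P1, P2, P4, P6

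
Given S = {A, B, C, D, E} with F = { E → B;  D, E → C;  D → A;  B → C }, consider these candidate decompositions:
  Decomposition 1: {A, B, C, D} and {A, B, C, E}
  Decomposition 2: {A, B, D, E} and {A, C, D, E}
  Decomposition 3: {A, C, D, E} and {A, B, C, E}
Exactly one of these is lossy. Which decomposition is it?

Decomposition 1

Decomposition 1: common = {A, B, C}, closure = {A, B, C} → lossy.
Decomposition 2: common = {A, D, E}, closure = {A, B, C, D, E} → lossless.
Decomposition 3: common = {A, C, E}, closure = {A, B, C, E} → lossless.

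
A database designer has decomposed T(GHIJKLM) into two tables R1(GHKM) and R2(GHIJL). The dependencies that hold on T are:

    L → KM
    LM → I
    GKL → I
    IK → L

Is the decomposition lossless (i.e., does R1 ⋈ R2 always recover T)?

No

Common attributes: R1 ∩ R2 = {GH}.
No dependency enlarges {GH}, so (GH)⁺ = {GH}.
The closure contains neither all of R1 = {GHKM} nor all of R2 = {GHIJL}, so the common attributes are not a superkey of either fragment. The join is lossy.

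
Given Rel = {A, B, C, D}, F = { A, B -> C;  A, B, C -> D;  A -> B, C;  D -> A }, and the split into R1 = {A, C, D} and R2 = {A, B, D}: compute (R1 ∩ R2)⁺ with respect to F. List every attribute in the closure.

A, B, C, D

R1 ∩ R2 = {A, D}.
A → B, C applies, adding B, C
Closure: {A, B, C, D}.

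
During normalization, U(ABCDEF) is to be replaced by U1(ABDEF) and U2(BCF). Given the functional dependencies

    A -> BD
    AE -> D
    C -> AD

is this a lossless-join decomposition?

Common attributes: U1 ∩ U2 = {BF}.
No dependency enlarges {BF}, so (BF)⁺ = {BF}.
The closure contains neither all of U1 = {ABDEF} nor all of U2 = {BCF}, so the common attributes are not a superkey of either fragment. The join is lossy.

No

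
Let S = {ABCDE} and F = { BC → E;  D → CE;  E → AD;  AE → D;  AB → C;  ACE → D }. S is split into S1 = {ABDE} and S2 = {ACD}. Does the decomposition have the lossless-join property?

Yes

Common attributes: S1 ∩ S2 = {AD}.
Closure of {AD}: D → CE applies, adding CE. So (AD)⁺ = {ACDE}.
This closure contains every attribute of S2, so S1 ∩ S2 → S2. The join is lossless.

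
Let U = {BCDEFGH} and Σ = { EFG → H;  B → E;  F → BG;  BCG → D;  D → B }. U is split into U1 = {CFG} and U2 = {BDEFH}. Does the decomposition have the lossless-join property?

Common attributes: U1 ∩ U2 = {F}.
Closure of {F}: F → BG applies, adding BG; B → E applies, adding E; EFG → H applies, adding H. So (F)⁺ = {BEFGH}.
The closure contains neither all of U1 = {CFG} nor all of U2 = {BDEFH}, so the common attributes are not a superkey of either fragment. The join is lossy.

No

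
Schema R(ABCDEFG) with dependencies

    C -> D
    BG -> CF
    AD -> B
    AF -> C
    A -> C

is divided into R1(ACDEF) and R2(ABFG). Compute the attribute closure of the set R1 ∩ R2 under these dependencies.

R1 ∩ R2 = {AF}.
AF → C applies, adding C
C → D applies, adding D
AD → B applies, adding B
Closure: {ABCDF}.

ABCDF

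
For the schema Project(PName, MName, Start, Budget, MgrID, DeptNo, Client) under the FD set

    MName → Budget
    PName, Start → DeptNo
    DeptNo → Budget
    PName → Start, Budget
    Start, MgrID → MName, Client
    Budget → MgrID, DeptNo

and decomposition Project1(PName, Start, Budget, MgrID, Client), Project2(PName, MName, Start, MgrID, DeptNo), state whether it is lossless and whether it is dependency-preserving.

lossless but not dependency-preserving

Lossless test: (PName, Start, MgrID)⁺ = {PName, MName, Start, Budget, MgrID, DeptNo, Client}, which contains all of one fragment — lossless.
Dependency preservation: the restricted closure of {MName} across the fragments never reaches {Budget}, so MName → Budget cannot be enforced without a join — not preserved.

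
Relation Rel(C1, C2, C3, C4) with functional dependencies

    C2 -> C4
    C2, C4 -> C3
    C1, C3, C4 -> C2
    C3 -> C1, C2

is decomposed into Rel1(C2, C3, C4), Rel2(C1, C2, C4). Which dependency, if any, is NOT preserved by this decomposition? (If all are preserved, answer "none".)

C2 → C4 lies within Rel1.
C2, C4 → C3 lies within Rel1.
C1, C3, C4 → C2: restricted closure across fragments reaches C2.
C3 → C1, C2: restricted closure across fragments reaches C1, C2.
Every dependency is enforceable on the fragments, so the decomposition is dependency-preserving.

none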